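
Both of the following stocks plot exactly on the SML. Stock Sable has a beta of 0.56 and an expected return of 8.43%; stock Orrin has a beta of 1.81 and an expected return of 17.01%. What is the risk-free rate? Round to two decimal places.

Both satisfy E(R) = R_f + β·MRP, so the slope of the SML is
MRP = (17.01% − 8.43%) / (1.81 − 0.56) = 8.58% / 1.25 = 6.8640%
R_f = E(R_Sable) − β_Sable·MRP = 8.43% − 0.56 × 6.8640% = 4.5862%

4.59%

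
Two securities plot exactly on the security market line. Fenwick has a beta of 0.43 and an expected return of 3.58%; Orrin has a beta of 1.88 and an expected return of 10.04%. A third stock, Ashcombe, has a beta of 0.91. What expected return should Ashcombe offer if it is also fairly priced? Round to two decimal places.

MRP (SML slope) = (10.04% − 3.58%) / (1.88 − 0.43) = 6.46% / 1.45 = 4.4552%
R_f (intercept) = 3.58% − 0.43 × 4.4552% = 1.6643%
E(R_Ashcombe) = R_f + β × MRP = 1.6643% + 0.91 × 4.4552% = 5.72%

5.72%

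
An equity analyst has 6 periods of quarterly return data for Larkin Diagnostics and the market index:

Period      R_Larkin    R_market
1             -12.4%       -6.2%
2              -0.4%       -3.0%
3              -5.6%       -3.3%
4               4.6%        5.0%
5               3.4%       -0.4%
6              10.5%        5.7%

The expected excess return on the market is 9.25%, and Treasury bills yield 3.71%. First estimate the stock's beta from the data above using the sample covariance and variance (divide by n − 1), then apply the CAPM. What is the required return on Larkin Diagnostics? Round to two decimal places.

Mean R_i = (-12.4 − 0.4 − 5.6 + 4.6 + 3.4 + 10.5) / 6 = 0.0167%
Mean R_m = (-6.2 − 3.0 − 3.3 + 5.0 − 0.4 + 5.7) / 6 = -0.3667%
Σ(R_i − R̄_i)(R_m − R̄_m) = 178.0867  ⇒  Cov = 178.0867 / 5 = 35.6173
Σ(R_m − R̄_m)² = 115.1733  ⇒  Var(R_m) = 115.1733 / 5 = 23.0347
β = Cov / Var(R_m) = 35.6173 / 23.0347 = 1.5462
E(R) = R_f + β × MRP = 3.71% + 1.5462 × 9.25% = 18.01%

18.01%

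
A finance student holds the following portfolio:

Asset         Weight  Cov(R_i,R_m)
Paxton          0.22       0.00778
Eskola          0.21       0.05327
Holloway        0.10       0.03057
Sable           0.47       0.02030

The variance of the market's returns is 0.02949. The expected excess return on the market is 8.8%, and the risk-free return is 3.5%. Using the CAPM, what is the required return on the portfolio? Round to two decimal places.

β_Paxton = 0.00778 / 0.02949 = 0.2638
β_Eskola = 0.05327 / 0.02949 = 1.8064
β_Holloway = 0.03057 / 0.02949 = 1.0366
β_Sable = 0.02030 / 0.02949 = 0.6884
β_P = Σ w_i β_i = 0.22×0.2638 + 0.21×1.8064 + 0.10×1.0366 + 0.47×0.6884 = 0.8646
E(R_P) = R_f + β_P × MRP = 3.5% + 0.8646 × 8.8% = 11.11%

11.11%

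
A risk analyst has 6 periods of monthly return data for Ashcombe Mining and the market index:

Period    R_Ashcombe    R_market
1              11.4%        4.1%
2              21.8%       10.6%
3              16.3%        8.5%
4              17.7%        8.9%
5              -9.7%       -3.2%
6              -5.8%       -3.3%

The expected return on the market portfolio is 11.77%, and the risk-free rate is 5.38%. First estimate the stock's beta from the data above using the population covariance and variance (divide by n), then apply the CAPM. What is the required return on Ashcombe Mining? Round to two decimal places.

Mean R_i = (11.4 + 21.8 + 16.3 + 17.7 − 9.7 − 5.8) / 6 = 8.6167%
Mean R_m = (4.1 + 10.6 + 8.5 + 8.9 − 3.2 − 3.3) / 6 = 4.2667%
Σ(R_i − R̄_i)(R_m − R̄_m) = 403.4933  ⇒  Cov = 403.4933 / 6 = 67.2489
Σ(R_m − R̄_m)² = 192.5333  ⇒  Var(R_m) = 192.5333 / 6 = 32.0889
β = Cov / Var(R_m) = 67.2489 / 32.0889 = 2.0957
MRP = 11.77% − 5.38% = 6.39%
E(R) = R_f + β × MRP = 5.38% + 2.0957 × 6.39% = 18.77%

18.77%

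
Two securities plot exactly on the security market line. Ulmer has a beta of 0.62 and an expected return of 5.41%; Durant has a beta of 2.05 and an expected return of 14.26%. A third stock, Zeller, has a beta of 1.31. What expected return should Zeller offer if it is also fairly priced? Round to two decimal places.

9.68%

MRP (SML slope) = (14.26% − 5.41%) / (2.05 − 0.62) = 8.85% / 1.43 = 6.1888%
R_f (intercept) = 5.41% − 0.62 × 6.1888% = 1.5729%
E(R_Zeller) = R_f + β × MRP = 1.5729% + 1.31 × 6.1888% = 9.68%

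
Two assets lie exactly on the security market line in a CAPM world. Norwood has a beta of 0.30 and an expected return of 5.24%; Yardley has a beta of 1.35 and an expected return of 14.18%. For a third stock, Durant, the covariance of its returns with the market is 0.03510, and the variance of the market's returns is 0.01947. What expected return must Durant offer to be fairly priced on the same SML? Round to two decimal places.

18.04%

MRP = (14.18% − 5.24%) / (1.35 − 0.30) = 8.5143%
R_f = 5.24% − 0.30 × 8.5143% = 2.6857%
β_Durant = Cov / Var(R_m) = 0.03510 / 0.01947 = 1.8028
E(R_Durant) = R_f + β × MRP = 2.6857% + 1.8028 × 8.5143% = 18.04%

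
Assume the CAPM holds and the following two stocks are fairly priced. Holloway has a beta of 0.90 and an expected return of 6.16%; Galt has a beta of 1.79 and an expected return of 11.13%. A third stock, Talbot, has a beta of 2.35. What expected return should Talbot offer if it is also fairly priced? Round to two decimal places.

14.26%

MRP (SML slope) = (11.13% − 6.16%) / (1.79 − 0.90) = 4.97% / 0.89 = 5.5843%
R_f (intercept) = 6.16% − 0.90 × 5.5843% = 1.1341%
E(R_Talbot) = R_f + β × MRP = 1.1341% + 2.35 × 5.5843% = 14.26%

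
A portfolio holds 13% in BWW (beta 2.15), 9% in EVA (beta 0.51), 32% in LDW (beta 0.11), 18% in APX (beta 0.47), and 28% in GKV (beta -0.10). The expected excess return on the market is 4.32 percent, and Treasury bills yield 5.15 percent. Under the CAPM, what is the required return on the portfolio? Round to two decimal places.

6.95%

β_P = Σ w_i β_i = 0.13×2.15 + 0.09×0.51 + 0.32×0.11 + 0.18×0.47 + 0.28×-0.10 = 0.4172
E(R_P) = R_f + β_P × MRP = 5.15% + 0.4172 × 4.32% = 6.95%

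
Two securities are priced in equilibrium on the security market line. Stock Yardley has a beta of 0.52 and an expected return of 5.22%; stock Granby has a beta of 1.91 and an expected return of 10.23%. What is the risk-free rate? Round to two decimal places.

3.35%

Both satisfy E(R) = R_f + β·MRP, so the slope of the SML is
MRP = (10.23% − 5.22%) / (1.91 − 0.52) = 5.01% / 1.39 = 3.6043%
R_f = E(R_Yardley) − β_Yardley·MRP = 5.22% − 0.52 × 3.6043% = 3.3458%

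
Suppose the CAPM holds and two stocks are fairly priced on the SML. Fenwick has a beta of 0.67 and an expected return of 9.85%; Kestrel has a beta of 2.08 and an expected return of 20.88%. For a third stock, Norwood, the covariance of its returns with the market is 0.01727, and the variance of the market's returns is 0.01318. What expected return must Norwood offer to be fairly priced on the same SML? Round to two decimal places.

14.86%

MRP = (20.88% − 9.85%) / (2.08 − 0.67) = 7.8227%
R_f = 9.85% − 0.67 × 7.8227% = 4.6088%
β_Norwood = Cov / Var(R_m) = 0.01727 / 0.01318 = 1.3103
E(R_Norwood) = R_f + β × MRP = 4.6088% + 1.3103 × 7.8227% = 14.86%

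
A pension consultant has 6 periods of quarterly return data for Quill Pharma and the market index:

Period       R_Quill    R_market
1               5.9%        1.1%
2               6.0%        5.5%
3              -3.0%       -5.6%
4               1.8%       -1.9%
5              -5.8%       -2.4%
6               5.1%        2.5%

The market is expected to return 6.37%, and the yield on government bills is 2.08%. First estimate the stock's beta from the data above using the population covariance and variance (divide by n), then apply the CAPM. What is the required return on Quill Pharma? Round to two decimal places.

Mean R_i = (5.9 + 6.0 − 3.0 + 1.8 − 5.8 + 5.1) / 6 = 1.6667%
Mean R_m = (1.1 + 5.5 − 5.6 − 1.9 − 2.4 + 2.5) / 6 = -0.1333%
Σ(R_i − R̄_i)(R_m − R̄_m) = 80.8733  ⇒  Cov = 80.8733 / 6 = 13.4789
Σ(R_m − R̄_m)² = 78.3333  ⇒  Var(R_m) = 78.3333 / 6 = 13.0556
β = Cov / Var(R_m) = 13.4789 / 13.0556 = 1.0324
MRP = 6.37% − 2.08% = 4.29%
E(R) = R_f + β × MRP = 2.08% + 1.0324 × 4.29% = 6.51%

6.51%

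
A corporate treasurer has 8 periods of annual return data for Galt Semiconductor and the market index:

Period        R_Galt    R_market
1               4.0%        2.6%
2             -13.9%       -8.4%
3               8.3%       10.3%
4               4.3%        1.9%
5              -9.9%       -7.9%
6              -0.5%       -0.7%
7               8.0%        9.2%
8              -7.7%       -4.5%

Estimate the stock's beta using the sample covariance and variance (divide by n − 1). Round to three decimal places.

1.158

Mean R_i = (4.0 − 13.9 + 8.3 + 4.3 − 9.9 − 0.5 + 8.0 − 7.7) / 8 = -0.9250%
Mean R_m = (2.6 − 8.4 + 10.3 + 1.9 − 7.9 − 0.7 + 9.2 − 4.5) / 8 = 0.3125%
Σ(R_i − R̄_i)(R_m − R̄_m) = 409.9425  ⇒  Cov = 409.9425 / 7 = 58.5632
Σ(R_m − R̄_m)² = 354.0288  ⇒  Var(R_m) = 354.0288 / 7 = 50.5755
β = Cov / Var(R_m) = 58.5632 / 50.5755 = 1.1579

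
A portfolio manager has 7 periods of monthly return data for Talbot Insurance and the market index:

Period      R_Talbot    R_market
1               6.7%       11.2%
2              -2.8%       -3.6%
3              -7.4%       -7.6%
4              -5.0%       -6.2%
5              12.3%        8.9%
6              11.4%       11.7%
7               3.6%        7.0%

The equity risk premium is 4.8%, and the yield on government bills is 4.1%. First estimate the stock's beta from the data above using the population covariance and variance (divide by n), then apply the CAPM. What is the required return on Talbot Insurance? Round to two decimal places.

8.33%

Mean R_i = (6.7 − 2.8 − 7.4 − 5.0 + 12.3 + 11.4 + 3.6) / 7 = 2.6857%
Mean R_m = (11.2 − 3.6 − 7.6 − 6.2 + 8.9 + 11.7 + 7.0) / 7 = 3.0571%
Σ(R_i − R̄_i)(R_m − R̄_m) = 382.9357  ⇒  Cov = 382.9357 / 7 = 54.7051
Σ(R_m − R̄_m)² = 434.2771  ⇒  Var(R_m) = 434.2771 / 7 = 62.0396
β = Cov / Var(R_m) = 54.7051 / 62.0396 = 0.8818
E(R) = R_f + β × MRP = 4.1% + 0.8818 × 4.8% = 8.33%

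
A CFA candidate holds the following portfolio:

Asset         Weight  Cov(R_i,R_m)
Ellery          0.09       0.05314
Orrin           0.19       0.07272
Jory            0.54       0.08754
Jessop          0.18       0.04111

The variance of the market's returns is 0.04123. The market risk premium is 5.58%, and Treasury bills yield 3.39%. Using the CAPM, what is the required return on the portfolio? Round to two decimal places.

13.31%

β_Ellery = 0.05314 / 0.04123 = 1.2889
β_Orrin = 0.07272 / 0.04123 = 1.7638
β_Jory = 0.08754 / 0.04123 = 2.1232
β_Jessop = 0.04111 / 0.04123 = 0.9971
β_P = Σ w_i β_i = 0.09×1.2889 + 0.19×1.7638 + 0.54×2.1232 + 0.18×0.9971 = 1.7771
E(R_P) = R_f + β_P × MRP = 3.39% + 1.7771 × 5.58% = 13.31%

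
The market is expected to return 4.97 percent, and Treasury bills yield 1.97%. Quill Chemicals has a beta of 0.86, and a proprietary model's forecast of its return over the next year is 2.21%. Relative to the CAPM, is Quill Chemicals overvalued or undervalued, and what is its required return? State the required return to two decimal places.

Overvalued; required return 4.55%

MRP = 4.97% − 1.97% = 3.00%
Required return = R_f + β·MRP = 1.97% + 0.86 × 3.00% = 4.55%
Forecast 2.21% < required 4.55% → the stock plots below the SML → overvalued.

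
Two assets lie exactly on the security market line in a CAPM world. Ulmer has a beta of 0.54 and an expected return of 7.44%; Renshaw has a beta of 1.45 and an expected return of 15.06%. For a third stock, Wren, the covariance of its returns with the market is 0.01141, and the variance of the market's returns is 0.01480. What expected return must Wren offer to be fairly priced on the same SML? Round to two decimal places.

9.37%

MRP = (15.06% − 7.44%) / (1.45 − 0.54) = 8.3736%
R_f = 7.44% − 0.54 × 8.3736% = 2.9183%
β_Wren = Cov / Var(R_m) = 0.01141 / 0.01480 = 0.7709
E(R_Wren) = R_f + β × MRP = 2.9183% + 0.7709 × 8.3736% = 9.37%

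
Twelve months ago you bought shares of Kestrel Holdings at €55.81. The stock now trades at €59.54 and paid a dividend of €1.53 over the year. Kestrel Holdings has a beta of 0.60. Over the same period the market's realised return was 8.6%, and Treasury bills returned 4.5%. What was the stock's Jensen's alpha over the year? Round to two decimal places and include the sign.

Realised HPR = (P1 + D1 − P0) / P0 = (59.54 + 1.53 − 55.81) / 55.81 = 5.26 / 55.81 = 9.4248%
MRP = 8.6% − 4.5% = 4.10%
CAPM required = R_f + β·MRP = 4.5% + 0.60 × 4.1% = 6.9600%
α = realised − required = 9.4248% − 6.9600% = +2.46%

+2.46%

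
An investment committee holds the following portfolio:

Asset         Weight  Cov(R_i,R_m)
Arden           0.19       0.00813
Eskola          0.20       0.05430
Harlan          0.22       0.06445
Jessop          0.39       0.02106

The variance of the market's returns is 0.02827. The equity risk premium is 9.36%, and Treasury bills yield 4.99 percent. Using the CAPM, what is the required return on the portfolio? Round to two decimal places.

β_Arden = 0.00813 / 0.02827 = 0.2876
β_Eskola = 0.05430 / 0.02827 = 1.9208
β_Harlan = 0.06445 / 0.02827 = 2.2798
β_Jessop = 0.02106 / 0.02827 = 0.7450
β_P = Σ w_i β_i = 0.19×0.2876 + 0.20×1.9208 + 0.22×2.2798 + 0.39×0.7450 = 1.2309
E(R_P) = R_f + β_P × MRP = 4.99% + 1.2309 × 9.36% = 16.51%

16.51%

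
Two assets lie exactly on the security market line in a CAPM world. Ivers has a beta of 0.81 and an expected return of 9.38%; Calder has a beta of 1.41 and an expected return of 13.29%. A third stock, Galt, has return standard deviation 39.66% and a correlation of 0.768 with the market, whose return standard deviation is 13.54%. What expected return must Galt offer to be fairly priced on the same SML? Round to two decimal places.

MRP = (13.29% − 9.38%) / (1.41 − 0.81) = 6.5167%
R_f = 9.38% − 0.81 × 6.5167% = 4.1015%
β_Galt = ρ·σ_i/σ_m = 0.768 × 39.66 / 13.54 = 2.2495
E(R_Galt) = R_f + β × MRP = 4.1015% + 2.2495 × 6.5167% = 18.76%

18.76%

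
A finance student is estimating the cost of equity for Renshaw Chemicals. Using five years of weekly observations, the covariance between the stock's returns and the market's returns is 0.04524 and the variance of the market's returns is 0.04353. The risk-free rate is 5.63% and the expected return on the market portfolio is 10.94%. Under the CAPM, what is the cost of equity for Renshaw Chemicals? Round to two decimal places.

11.15%

β = Cov(R_i, R_m) / Var(R_m) = 0.04524 / 0.04353 = 1.0393
MRP = 10.94% − 5.63% = 5.31%
E(R) = R_f + β × MRP = 5.63% + 1.0393 × 5.31% = 11.15%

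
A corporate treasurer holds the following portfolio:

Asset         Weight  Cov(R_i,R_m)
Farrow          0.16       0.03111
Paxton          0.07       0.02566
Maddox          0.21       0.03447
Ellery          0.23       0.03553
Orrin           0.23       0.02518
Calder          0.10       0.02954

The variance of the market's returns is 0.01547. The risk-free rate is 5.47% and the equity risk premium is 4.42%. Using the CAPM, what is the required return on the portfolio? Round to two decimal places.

14.31%

β_Farrow = 0.03111 / 0.01547 = 2.0110
β_Paxton = 0.02566 / 0.01547 = 1.6587
β_Maddox = 0.03447 / 0.01547 = 2.2282
β_Ellery = 0.03553 / 0.01547 = 2.2967
β_Orrin = 0.02518 / 0.01547 = 1.6277
β_Calder = 0.02954 / 0.01547 = 1.9095
β_P = Σ w_i β_i = 0.16×2.0110 + 0.07×1.6587 + 0.21×2.2282 + 0.23×2.2967 + 0.23×1.6277 + 0.10×1.9095 = 1.9994
E(R_P) = R_f + β_P × MRP = 5.47% + 1.9994 × 4.42% = 14.31%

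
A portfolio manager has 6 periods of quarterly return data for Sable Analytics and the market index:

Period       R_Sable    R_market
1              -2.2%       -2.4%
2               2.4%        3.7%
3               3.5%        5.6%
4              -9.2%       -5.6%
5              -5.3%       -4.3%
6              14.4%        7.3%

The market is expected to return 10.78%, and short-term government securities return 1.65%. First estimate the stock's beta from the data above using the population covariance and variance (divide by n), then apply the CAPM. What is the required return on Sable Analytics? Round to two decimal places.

Mean R_i = (-2.2 + 2.4 + 3.5 − 9.2 − 5.3 + 14.4) / 6 = 0.6000%
Mean R_m = (-2.4 + 3.7 + 5.6 − 5.6 − 4.3 + 7.3) / 6 = 0.7167%
Σ(R_i − R̄_i)(R_m − R̄_m) = 210.6100  ⇒  Cov = 210.6100 / 6 = 35.1017
Σ(R_m − R̄_m)² = 150.8683  ⇒  Var(R_m) = 150.8683 / 6 = 25.1447
β = Cov / Var(R_m) = 35.1017 / 25.1447 = 1.3960
MRP = 10.78% − 1.65% = 9.13%
E(R) = R_f + β × MRP = 1.65% + 1.3960 × 9.13% = 14.40%

14.40%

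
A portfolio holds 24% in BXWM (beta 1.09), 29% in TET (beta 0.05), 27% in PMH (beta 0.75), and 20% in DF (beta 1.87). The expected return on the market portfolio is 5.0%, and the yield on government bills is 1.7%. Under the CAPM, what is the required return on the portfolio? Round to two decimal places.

4.51%

β_P = Σ w_i β_i = 0.24×1.09 + 0.29×0.05 + 0.27×0.75 + 0.20×1.87 = 0.8526
MRP = 5.0% − 1.7% = 3.30%
E(R_P) = R_f + β_P × MRP = 1.7% + 0.8526 × 3.3% = 4.51%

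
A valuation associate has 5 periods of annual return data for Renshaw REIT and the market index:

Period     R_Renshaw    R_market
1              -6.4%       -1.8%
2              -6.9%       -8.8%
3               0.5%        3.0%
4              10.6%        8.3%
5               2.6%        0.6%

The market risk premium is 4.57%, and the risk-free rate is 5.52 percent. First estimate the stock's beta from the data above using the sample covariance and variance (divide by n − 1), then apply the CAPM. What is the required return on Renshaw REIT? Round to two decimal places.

Mean R_i = (-6.4 − 6.9 + 0.5 + 10.6 + 2.6) / 5 = 0.0800%
Mean R_m = (-1.8 − 8.8 + 3.0 + 8.3 + 0.6) / 5 = 0.2600%
Σ(R_i − R̄_i)(R_m − R̄_m) = 163.1760  ⇒  Cov = 163.1760 / 4 = 40.7940
Σ(R_m − R̄_m)² = 158.5920  ⇒  Var(R_m) = 158.5920 / 4 = 39.6480
β = Cov / Var(R_m) = 40.7940 / 39.6480 = 1.0289
E(R) = R_f + β × MRP = 5.52% + 1.0289 × 4.57% = 10.22%

10.22%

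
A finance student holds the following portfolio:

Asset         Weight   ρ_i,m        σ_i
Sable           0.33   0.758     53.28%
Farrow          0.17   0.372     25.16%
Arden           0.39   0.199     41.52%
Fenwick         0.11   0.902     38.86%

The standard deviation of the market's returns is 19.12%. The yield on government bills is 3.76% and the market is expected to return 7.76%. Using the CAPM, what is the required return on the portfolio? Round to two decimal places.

β_Sable = 0.758 × 53.28% / 19.12% = 2.1123
β_Farrow = 0.372 × 25.16% / 19.12% = 0.4895
β_Arden = 0.199 × 41.52% / 19.12% = 0.4321
β_Fenwick = 0.902 × 38.86% / 19.12% = 1.8332
β_P = Σ w_i β_i = 0.33×2.1123 + 0.17×0.4895 + 0.39×0.4321 + 0.11×1.8332 = 1.1504
MRP = 7.76% − 3.76% = 4.00%
E(R_P) = R_f + β_P × MRP = 3.76% + 1.1504 × 4.00% = 8.36%

8.36%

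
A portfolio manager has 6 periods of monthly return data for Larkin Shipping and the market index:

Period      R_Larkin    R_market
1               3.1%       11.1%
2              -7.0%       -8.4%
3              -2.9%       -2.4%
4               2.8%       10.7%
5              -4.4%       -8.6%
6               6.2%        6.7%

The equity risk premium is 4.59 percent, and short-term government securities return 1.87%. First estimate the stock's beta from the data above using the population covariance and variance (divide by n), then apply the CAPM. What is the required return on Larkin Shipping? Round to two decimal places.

Mean R_i = (3.1 − 7.0 − 2.9 + 2.8 − 4.4 + 6.2) / 6 = -0.3667%
Mean R_m = (11.1 − 8.4 − 2.4 + 10.7 − 8.6 + 6.7) / 6 = 1.5167%
Σ(R_i − R̄_i)(R_m − R̄_m) = 212.8467  ⇒  Cov = 212.8467 / 6 = 35.4745
Σ(R_m − R̄_m)² = 419.0683  ⇒  Var(R_m) = 419.0683 / 6 = 69.8447
β = Cov / Var(R_m) = 35.4745 / 69.8447 = 0.5079
E(R) = R_f + β × MRP = 1.87% + 0.5079 × 4.59% = 4.20%

4.20%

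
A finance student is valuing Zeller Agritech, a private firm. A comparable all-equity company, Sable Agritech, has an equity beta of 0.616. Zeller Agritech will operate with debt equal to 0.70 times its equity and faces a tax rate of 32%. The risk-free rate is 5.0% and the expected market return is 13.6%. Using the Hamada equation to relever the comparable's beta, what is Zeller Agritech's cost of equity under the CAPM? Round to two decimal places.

12.82%

β_L = β_U × [1 + (1 − t)(D/E)] = 0.616 × [1 + (1 − 0.32) × 0.70]
    = 0.616 × [1 + 0.68 × 0.70] = 0.616 × 1.4760 = 0.9092
MRP = 13.6% − 5.0% = 8.60%
E(R) = R_f + β_L × MRP = 5.0% + 0.9092 × 8.6% = 12.82%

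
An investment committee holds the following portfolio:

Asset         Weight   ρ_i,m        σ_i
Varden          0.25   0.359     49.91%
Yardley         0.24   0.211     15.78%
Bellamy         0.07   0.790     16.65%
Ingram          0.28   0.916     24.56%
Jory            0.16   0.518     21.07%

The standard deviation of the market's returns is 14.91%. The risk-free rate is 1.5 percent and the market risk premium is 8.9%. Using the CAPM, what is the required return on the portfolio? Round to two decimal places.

β_Varden = 0.359 × 49.91% / 14.91% = 1.2017
β_Yardley = 0.211 × 15.78% / 14.91% = 0.2233
β_Bellamy = 0.790 × 16.65% / 14.91% = 0.8822
β_Ingram = 0.916 × 24.56% / 14.91% = 1.5089
β_Jory = 0.518 × 21.07% / 14.91% = 0.7320
β_P = Σ w_i β_i = 0.25×1.2017 + 0.24×0.2233 + 0.07×0.8822 + 0.28×1.5089 + 0.16×0.7320 = 0.9554
E(R_P) = R_f + β_P × MRP = 1.5% + 0.9554 × 8.9% = 10.00%

10.00%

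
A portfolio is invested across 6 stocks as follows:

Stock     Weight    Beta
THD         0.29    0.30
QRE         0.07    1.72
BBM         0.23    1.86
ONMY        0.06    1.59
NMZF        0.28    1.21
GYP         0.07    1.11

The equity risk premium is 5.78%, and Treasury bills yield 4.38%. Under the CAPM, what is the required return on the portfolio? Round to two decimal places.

11.01%

β_P = Σ w_i β_i = 0.29×0.30 + 0.07×1.72 + 0.23×1.86 + 0.06×1.59 + 0.28×1.21 + 0.07×1.11 = 1.1471
E(R_P) = R_f + β_P × MRP = 4.38% + 1.1471 × 5.78% = 11.01%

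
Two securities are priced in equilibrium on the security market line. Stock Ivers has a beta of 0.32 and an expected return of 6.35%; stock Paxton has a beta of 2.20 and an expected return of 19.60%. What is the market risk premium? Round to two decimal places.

7.05%

Both satisfy E(R) = R_f + β·MRP, so the slope of the SML is
MRP = (19.60% − 6.35%) / (2.20 − 0.32) = 13.25% / 1.88 = 7.0479%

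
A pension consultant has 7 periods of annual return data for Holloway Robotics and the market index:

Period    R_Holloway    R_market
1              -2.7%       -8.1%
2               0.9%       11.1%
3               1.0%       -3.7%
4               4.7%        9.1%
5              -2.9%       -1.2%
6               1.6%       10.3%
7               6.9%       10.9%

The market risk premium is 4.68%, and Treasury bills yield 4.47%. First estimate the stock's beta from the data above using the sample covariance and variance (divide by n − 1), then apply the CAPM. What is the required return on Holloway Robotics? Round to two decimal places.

Mean R_i = (-2.7 + 0.9 + 1.0 + 4.7 − 2.9 + 1.6 + 6.9) / 7 = 1.3571%
Mean R_m = (-8.1 + 11.1 − 3.7 + 9.1 − 1.2 + 10.3 + 10.9) / 7 = 4.0571%
Σ(R_i − R̄_i)(R_m − R̄_m) = 127.5571  ⇒  Cov = 127.5571 / 6 = 21.2595
Σ(R_m − R̄_m)² = 396.4371  ⇒  Var(R_m) = 396.4371 / 6 = 66.0729
β = Cov / Var(R_m) = 21.2595 / 66.0729 = 0.3218
E(R) = R_f + β × MRP = 4.47% + 0.3218 × 4.68% = 5.98%

5.98%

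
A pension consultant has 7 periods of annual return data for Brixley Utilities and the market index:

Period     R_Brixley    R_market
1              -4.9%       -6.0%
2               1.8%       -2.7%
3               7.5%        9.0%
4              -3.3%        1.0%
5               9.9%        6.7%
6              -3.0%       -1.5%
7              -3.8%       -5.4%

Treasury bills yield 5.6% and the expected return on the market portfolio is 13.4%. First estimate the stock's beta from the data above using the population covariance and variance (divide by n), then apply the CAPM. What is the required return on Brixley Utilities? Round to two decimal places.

Mean R_i = (-4.9 + 1.8 + 7.5 − 3.3 + 9.9 − 3.0 − 3.8) / 7 = 0.6000%
Mean R_m = (-6.0 − 2.7 + 9.0 + 1.0 + 6.7 − 1.5 − 5.4) / 7 = 0.1571%
Σ(R_i − R̄_i)(R_m − R̄_m) = 179.4300  ⇒  Cov = 179.4300 / 7 = 25.6329
Σ(R_m − R̄_m)² = 201.4171  ⇒  Var(R_m) = 201.4171 / 7 = 28.7739
β = Cov / Var(R_m) = 25.6329 / 28.7739 = 0.8908
MRP = 13.4% − 5.6% = 7.80%
E(R) = R_f + β × MRP = 5.6% + 0.8908 × 7.8% = 12.55%

12.55%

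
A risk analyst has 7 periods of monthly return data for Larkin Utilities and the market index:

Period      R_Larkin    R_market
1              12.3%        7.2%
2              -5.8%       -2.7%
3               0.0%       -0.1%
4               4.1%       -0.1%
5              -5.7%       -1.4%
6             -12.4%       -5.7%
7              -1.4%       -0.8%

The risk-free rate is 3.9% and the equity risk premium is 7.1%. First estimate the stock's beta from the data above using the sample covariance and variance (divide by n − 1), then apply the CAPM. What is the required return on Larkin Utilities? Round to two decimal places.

17.66%

Mean R_i = (12.3 − 5.8 + 0.0 + 4.1 − 5.7 − 12.4 − 1.4) / 7 = -1.2714%
Mean R_m = (7.2 − 2.7 − 0.1 − 0.1 − 1.4 − 5.7 − 0.8) / 7 = -0.5143%
Σ(R_i − R̄_i)(R_m − R̄_m) = 179.0129  ⇒  Cov = 179.0129 / 6 = 29.8355
Σ(R_m − R̄_m)² = 92.3886  ⇒  Var(R_m) = 92.3886 / 6 = 15.3981
β = Cov / Var(R_m) = 29.8355 / 15.3981 = 1.9376
E(R) = R_f + β × MRP = 3.9% + 1.9376 × 7.1% = 17.66%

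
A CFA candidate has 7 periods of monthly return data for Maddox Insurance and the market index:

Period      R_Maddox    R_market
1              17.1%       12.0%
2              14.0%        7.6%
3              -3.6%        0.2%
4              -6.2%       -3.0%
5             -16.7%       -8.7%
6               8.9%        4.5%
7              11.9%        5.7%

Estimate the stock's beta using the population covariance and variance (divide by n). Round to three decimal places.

1.772

Mean R_i = (17.1 + 14.0 − 3.6 − 6.2 − 16.7 + 8.9 + 11.9) / 7 = 3.6286%
Mean R_m = (12.0 + 7.6 + 0.2 − 3.0 − 8.7 + 4.5 + 5.7) / 7 = 2.6143%
Σ(R_i − R̄_i)(R_m − R̄_m) = 516.2471  ⇒  Cov = 516.2471 / 7 = 73.7496
Σ(R_m − R̄_m)² = 291.3886  ⇒  Var(R_m) = 291.3886 / 7 = 41.6269
β = Cov / Var(R_m) = 73.7496 / 41.6269 = 1.7717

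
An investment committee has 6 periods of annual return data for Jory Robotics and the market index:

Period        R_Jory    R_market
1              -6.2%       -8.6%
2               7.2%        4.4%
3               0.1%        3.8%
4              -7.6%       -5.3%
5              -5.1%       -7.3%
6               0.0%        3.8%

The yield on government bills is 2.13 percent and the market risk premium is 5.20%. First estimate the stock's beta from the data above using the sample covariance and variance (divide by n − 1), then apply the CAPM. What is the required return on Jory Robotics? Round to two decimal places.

6.11%

Mean R_i = (-6.2 + 7.2 + 0.1 − 7.6 − 5.1 + 0.0) / 6 = -1.9333%
Mean R_m = (-8.6 + 4.4 + 3.8 − 5.3 − 7.3 + 3.8) / 6 = -1.5333%
Σ(R_i − R̄_i)(R_m − R̄_m) = 145.1033  ⇒  Cov = 145.1033 / 5 = 29.0207
Σ(R_m − R̄_m)² = 189.4733  ⇒  Var(R_m) = 189.4733 / 5 = 37.8947
β = Cov / Var(R_m) = 29.0207 / 37.8947 = 0.7658
E(R) = R_f + β × MRP = 2.13% + 0.7658 × 5.20% = 6.11%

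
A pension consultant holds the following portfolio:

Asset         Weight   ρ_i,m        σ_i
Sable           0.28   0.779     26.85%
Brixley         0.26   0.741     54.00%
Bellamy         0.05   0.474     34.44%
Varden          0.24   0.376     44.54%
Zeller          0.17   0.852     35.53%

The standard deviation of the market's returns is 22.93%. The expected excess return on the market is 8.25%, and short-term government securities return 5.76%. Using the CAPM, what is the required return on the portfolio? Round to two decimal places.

β_Sable = 0.779 × 26.85% / 22.93% = 0.9122
β_Brixley = 0.741 × 54.00% / 22.93% = 1.7451
β_Bellamy = 0.474 × 34.44% / 22.93% = 0.7119
β_Varden = 0.376 × 44.54% / 22.93% = 0.7304
β_Zeller = 0.852 × 35.53% / 22.93% = 1.3202
β_P = Σ w_i β_i = 0.28×0.9122 + 0.26×1.7451 + 0.05×0.7119 + 0.24×0.7304 + 0.17×1.3202 = 1.1445
E(R_P) = R_f + β_P × MRP = 5.76% + 1.1445 × 8.25% = 15.20%

15.20%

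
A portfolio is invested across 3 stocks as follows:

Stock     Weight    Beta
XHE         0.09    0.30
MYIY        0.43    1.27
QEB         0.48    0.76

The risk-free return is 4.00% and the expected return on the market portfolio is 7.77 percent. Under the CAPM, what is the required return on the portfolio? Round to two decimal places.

β_P = Σ w_i β_i = 0.09×0.30 + 0.43×1.27 + 0.48×0.76 = 0.9379
MRP = 7.77% − 4.00% = 3.77%
E(R_P) = R_f + β_P × MRP = 4.00% + 0.9379 × 3.77% = 7.54%

7.54%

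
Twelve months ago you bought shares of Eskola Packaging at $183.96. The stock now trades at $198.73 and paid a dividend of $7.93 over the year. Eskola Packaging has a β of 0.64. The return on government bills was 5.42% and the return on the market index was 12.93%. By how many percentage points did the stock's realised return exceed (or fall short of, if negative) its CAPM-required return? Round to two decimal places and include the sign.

+2.11%

Realised HPR = (P1 + D1 − P0) / P0 = (198.73 + 7.93 − 183.96) / 183.96 = 22.70 / 183.96 = 12.3396%
MRP = 12.93% − 5.42% = 7.51%
CAPM required = R_f + β·MRP = 5.42% + 0.64 × 7.51% = 10.2264%
α = realised − required = 12.3396% − 10.2264% = +2.11%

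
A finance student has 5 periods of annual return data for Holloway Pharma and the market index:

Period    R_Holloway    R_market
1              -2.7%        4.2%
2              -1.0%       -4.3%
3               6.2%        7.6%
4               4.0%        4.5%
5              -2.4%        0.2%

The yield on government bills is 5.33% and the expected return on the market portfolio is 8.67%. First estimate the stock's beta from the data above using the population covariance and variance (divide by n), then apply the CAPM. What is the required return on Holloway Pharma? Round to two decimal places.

Mean R_i = (-2.7 − 1.0 + 6.2 + 4.0 − 2.4) / 5 = 0.8200%
Mean R_m = (4.2 − 4.3 + 7.6 + 4.5 + 0.2) / 5 = 2.4400%
Σ(R_i − R̄_i)(R_m − R̄_m) = 47.5960  ⇒  Cov = 47.5960 / 5 = 9.5192
Σ(R_m − R̄_m)² = 84.4120  ⇒  Var(R_m) = 84.4120 / 5 = 16.8824
β = Cov / Var(R_m) = 9.5192 / 16.8824 = 0.5639
MRP = 8.67% − 5.33% = 3.34%
E(R) = R_f + β × MRP = 5.33% + 0.5639 × 3.34% = 7.21%

7.21%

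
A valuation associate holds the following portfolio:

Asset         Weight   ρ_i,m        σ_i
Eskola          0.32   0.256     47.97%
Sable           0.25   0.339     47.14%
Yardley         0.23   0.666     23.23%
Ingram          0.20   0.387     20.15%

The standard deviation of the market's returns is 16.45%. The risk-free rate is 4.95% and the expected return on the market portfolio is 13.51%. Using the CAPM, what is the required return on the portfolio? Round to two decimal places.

11.74%

β_Eskola = 0.256 × 47.97% / 16.45% = 0.7465
β_Sable = 0.339 × 47.14% / 16.45% = 0.9715
β_Yardley = 0.666 × 23.23% / 16.45% = 0.9405
β_Ingram = 0.387 × 20.15% / 16.45% = 0.4740
β_P = Σ w_i β_i = 0.32×0.7465 + 0.25×0.9715 + 0.23×0.9405 + 0.20×0.4740 = 0.7929
MRP = 13.51% − 4.95% = 8.56%
E(R_P) = R_f + β_P × MRP = 4.95% + 0.7929 × 8.56% = 11.74%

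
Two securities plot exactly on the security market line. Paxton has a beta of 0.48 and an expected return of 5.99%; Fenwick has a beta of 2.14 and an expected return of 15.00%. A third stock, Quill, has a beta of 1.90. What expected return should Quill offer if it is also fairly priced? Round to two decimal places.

13.70%

MRP (SML slope) = (15.00% − 5.99%) / (2.14 − 0.48) = 9.01% / 1.66 = 5.4277%
R_f (intercept) = 5.99% − 0.48 × 5.4277% = 3.3847%
E(R_Quill) = R_f + β × MRP = 3.3847% + 1.90 × 5.4277% = 13.70%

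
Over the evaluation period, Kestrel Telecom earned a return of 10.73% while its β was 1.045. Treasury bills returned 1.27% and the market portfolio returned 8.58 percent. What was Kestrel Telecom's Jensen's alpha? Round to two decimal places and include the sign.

+1.82%

Market excess return = 8.58% − 1.27% = 7.31%
CAPM benchmark = R_f + β(R_m − R_f) = 1.27% + 1.045 × 7.31% = 8.90895%
α = actual − benchmark = 10.73% − 8.90895% = +1.82%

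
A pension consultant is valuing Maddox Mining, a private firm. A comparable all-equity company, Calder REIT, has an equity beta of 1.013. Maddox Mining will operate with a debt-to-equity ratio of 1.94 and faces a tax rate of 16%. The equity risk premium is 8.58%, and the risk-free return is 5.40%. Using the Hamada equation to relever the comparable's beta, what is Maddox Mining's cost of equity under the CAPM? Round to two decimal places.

β_L = β_U × [1 + (1 − t)(D/E)] = 1.013 × [1 + (1 − 0.16) × 1.94]
    = 1.013 × [1 + 0.84 × 1.94] = 1.013 × 2.6296 = 2.6638
E(R) = R_f + β_L × MRP = 5.40% + 2.6638 × 8.58% = 28.26%

28.26%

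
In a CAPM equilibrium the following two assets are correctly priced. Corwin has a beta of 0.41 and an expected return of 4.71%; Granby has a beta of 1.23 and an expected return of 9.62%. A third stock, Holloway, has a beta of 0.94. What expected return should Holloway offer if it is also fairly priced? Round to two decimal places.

7.88%

MRP (SML slope) = (9.62% − 4.71%) / (1.23 − 0.41) = 4.91% / 0.82 = 5.9878%
R_f (intercept) = 4.71% − 0.41 × 5.9878% = 2.2550%
E(R_Holloway) = R_f + β × MRP = 2.2550% + 0.94 × 5.9878% = 7.88%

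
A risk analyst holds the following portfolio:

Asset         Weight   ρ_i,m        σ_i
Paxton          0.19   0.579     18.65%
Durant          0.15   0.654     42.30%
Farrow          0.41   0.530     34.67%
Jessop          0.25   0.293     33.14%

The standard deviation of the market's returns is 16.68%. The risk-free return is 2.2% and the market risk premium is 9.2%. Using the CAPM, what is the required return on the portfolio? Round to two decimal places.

11.11%

β_Paxton = 0.579 × 18.65% / 16.68% = 0.6474
β_Durant = 0.654 × 42.30% / 16.68% = 1.6585
β_Farrow = 0.530 × 34.67% / 16.68% = 1.1016
β_Jessop = 0.293 × 33.14% / 16.68% = 0.5821
β_P = Σ w_i β_i = 0.19×0.6474 + 0.15×1.6585 + 0.41×1.1016 + 0.25×0.5821 = 0.9690
E(R_P) = R_f + β_P × MRP = 2.2% + 0.9690 × 9.2% = 11.11%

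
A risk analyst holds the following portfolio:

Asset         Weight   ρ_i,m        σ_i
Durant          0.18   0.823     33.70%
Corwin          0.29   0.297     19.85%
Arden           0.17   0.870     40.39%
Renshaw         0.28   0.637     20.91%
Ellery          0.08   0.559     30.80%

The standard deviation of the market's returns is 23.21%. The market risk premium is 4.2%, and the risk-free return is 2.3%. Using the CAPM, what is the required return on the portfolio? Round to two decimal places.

β_Durant = 0.823 × 33.70% / 23.21% = 1.1950
β_Corwin = 0.297 × 19.85% / 23.21% = 0.2540
β_Arden = 0.870 × 40.39% / 23.21% = 1.5140
β_Renshaw = 0.637 × 20.91% / 23.21% = 0.5739
β_Ellery = 0.559 × 30.80% / 23.21% = 0.7418
β_P = Σ w_i β_i = 0.18×1.1950 + 0.29×0.2540 + 0.17×1.5140 + 0.28×0.5739 + 0.08×0.7418 = 0.7662
E(R_P) = R_f + β_P × MRP = 2.3% + 0.7662 × 4.2% = 5.52%

5.52%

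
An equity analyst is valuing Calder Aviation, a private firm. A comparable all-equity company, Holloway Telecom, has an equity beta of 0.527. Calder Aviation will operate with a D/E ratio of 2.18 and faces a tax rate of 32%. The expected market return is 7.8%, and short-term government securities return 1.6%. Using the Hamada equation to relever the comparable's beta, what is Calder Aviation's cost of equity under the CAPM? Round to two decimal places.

9.71%

β_L = β_U × [1 + (1 − t)(D/E)] = 0.527 × [1 + (1 − 0.32) × 2.18]
    = 0.527 × [1 + 0.68 × 2.18] = 0.527 × 2.4824 = 1.3082
MRP = 7.8% − 1.6% = 6.20%
E(R) = R_f + β_L × MRP = 1.6% + 1.3082 × 6.2% = 9.71%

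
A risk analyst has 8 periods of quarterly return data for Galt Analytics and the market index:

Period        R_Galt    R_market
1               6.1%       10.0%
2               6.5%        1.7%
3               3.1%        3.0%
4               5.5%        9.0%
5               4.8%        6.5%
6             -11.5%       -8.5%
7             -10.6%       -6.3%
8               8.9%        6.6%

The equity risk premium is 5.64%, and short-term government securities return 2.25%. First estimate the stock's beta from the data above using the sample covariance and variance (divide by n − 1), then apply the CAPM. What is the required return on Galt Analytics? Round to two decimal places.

8.23%

Mean R_i = (6.1 + 6.5 + 3.1 + 5.5 + 4.8 − 11.5 − 10.6 + 8.9) / 8 = 1.6000%
Mean R_m = (10.0 + 1.7 + 3.0 + 9.0 + 6.5 − 8.5 − 6.3 + 6.6) / 8 = 2.7500%
Σ(R_i − R̄_i)(R_m − R̄_m) = 350.1200  ⇒  Cov = 350.1200 / 7 = 50.0171
Σ(R_m − R̄_m)² = 330.1400  ⇒  Var(R_m) = 330.1400 / 7 = 47.1629
β = Cov / Var(R_m) = 50.0171 / 47.1629 = 1.0605
E(R) = R_f + β × MRP = 2.25% + 1.0605 × 5.64% = 8.23%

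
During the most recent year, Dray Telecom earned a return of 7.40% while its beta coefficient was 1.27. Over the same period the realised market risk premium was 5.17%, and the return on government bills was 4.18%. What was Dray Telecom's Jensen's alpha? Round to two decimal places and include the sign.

CAPM benchmark = R_f + β(R_m − R_f) = 4.18% + 1.27 × 5.17% = 10.7459%
α = actual − benchmark = 7.40% − 10.7459% = -3.35%

-3.35%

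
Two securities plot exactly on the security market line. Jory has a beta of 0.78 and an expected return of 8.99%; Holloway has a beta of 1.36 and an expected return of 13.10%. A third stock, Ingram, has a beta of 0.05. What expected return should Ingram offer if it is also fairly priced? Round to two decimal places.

3.82%

MRP (SML slope) = (13.10% − 8.99%) / (1.36 − 0.78) = 4.11% / 0.58 = 7.0862%
R_f (intercept) = 8.99% − 0.78 × 7.0862% = 3.4628%
E(R_Ingram) = R_f + β × MRP = 3.4628% + 0.05 × 7.0862% = 3.82%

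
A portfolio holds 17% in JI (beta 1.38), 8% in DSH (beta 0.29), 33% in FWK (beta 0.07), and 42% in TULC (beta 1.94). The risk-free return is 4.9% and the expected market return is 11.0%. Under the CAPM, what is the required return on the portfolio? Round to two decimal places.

β_P = Σ w_i β_i = 0.17×1.38 + 0.08×0.29 + 0.33×0.07 + 0.42×1.94 = 1.0957
MRP = 11.0% − 4.9% = 6.10%
E(R_P) = R_f + β_P × MRP = 4.9% + 1.0957 × 6.1% = 11.58%

11.58%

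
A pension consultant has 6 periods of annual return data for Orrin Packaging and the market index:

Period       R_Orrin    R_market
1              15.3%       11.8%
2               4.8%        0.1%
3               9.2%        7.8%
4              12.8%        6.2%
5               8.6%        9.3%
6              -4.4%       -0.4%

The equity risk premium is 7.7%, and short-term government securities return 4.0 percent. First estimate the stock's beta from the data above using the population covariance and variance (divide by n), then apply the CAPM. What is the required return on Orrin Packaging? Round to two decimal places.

13.07%

Mean R_i = (15.3 + 4.8 + 9.2 + 12.8 + 8.6 − 4.4) / 6 = 7.7167%
Mean R_m = (11.8 + 0.1 + 7.8 + 6.2 + 9.3 − 0.4) / 6 = 5.8000%
Σ(R_i − R̄_i)(R_m − R̄_m) = 145.3400  ⇒  Cov = 145.3400 / 6 = 24.2233
Σ(R_m − R̄_m)² = 123.3400  ⇒  Var(R_m) = 123.3400 / 6 = 20.5567
β = Cov / Var(R_m) = 24.2233 / 20.5567 = 1.1784
E(R) = R_f + β × MRP = 4.0% + 1.1784 × 7.7% = 13.07%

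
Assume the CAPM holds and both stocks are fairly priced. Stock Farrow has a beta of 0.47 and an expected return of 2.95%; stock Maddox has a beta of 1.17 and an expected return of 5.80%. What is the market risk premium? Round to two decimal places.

4.07%

Both satisfy E(R) = R_f + β·MRP, so the slope of the SML is
MRP = (5.80% − 2.95%) / (1.17 − 0.47) = 2.85% / 0.70 = 4.0714%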